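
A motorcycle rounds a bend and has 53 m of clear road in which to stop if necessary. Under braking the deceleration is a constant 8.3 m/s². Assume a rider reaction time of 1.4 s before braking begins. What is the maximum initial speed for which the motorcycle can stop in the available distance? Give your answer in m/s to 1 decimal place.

Stopping distance: v·t_r + v²/(2a) = 53 with t_r = 1.4 s and a = 8.300 m/s².
So v² + 23.240 v − 879.80 = 0.
Positive root: v = −a·t_r + √((a·t_r)² + 2a·d) = −11.620 + √(135.024 + 879.80) = 20.2363 m/s.

Maximum speed ≈ 20.2 m/s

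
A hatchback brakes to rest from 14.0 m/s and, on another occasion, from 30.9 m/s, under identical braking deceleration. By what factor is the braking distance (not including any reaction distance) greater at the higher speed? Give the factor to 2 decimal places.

Braking distance d = v²/(2a), so with a fixed, d ∝ v².
Factor = (30.9/14.0)² = 2.2071² = 4.8713.

Factor ≈ 4.87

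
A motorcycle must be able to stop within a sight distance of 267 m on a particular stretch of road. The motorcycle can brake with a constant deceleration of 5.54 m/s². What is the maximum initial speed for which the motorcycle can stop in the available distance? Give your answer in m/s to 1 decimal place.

v²/(2a) = d ⇒ v = √(2 × 5.540 × 267) = √2958.36 = 54.3908 m/s.

Maximum speed ≈ 54.4 m/s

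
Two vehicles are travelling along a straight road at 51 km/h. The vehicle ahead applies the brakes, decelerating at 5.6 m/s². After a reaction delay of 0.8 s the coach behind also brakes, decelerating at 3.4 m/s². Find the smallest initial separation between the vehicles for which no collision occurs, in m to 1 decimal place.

51 km/h ÷ 3.6 = 14.1667 m/s.
Leader travels v²/(2a_L) = 200.695 / 11.200 = 17.919 m before stopping.
Follower covers v·t_r = 14.1667 × 0.8 = 11.333 m while reacting, then v²/(2a_F) = 200.695 / 6.800 = 29.514 m while braking, for a total of 11.333 + 29.514 = 40.847 m.
Since a_F ≤ a_L and the follower starts braking later, the follower is never slower than the leader, so the closest approach is when both have stopped.
Minimum gap = 40.847 − 17.919 = 22.928 m.

Minimum gap ≈ 22.9 m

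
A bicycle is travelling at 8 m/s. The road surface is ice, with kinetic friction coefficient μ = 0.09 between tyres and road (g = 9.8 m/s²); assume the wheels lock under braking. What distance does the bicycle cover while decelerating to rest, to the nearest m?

a = μg = 0.09 × 9.8 = 0.882 m/s².
Braking distance = v²/(2a) = 8.0000² / (2 × 0.882) = 64.000 / 1.764 = 36.281 m.

Braking distance ≈ 36 m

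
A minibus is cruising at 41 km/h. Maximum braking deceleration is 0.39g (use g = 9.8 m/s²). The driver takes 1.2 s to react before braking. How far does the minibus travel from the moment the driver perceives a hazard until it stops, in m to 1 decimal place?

Total stopping distance ≈ 30.6 m

41 km/h ÷ 3.6 = 11.3889 m/s.
a = 0.39 × 9.8 = 3.822 m/s².
Reaction distance = v·t_r = 11.3889 × 1.2 = 13.667 m.
Braking distance = v²/(2a) = 11.3889² / (2 × 3.822) = 129.707 / 7.644 = 16.968 m.
Total = 13.667 + 16.968 = 30.635 m.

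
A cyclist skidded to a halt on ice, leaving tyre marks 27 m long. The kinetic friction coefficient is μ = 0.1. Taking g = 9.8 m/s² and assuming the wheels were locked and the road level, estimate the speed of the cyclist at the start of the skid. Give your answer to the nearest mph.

Initial speed ≈ 16 mph

Deceleration a = μg = 0.1 × 9.8 = 0.980 m/s².
v = √(2a·d) = √(2 × 0.980 × 27) = √52.920 = 7.2746 m/s.
= 7.2746 ÷ 0.44704 = 16.273 mph.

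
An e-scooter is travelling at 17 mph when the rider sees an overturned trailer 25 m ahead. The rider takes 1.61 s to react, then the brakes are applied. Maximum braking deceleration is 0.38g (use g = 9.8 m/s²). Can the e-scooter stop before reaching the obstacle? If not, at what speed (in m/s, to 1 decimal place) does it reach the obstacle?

17 mph × 0.44704 = 7.5997 m/s.
a = 0.38 × 9.8 = 3.724 m/s².
Reaction distance = 7.5997 × 1.61 = 12.236 m.
Braking distance = v²/(2a) = 57.755 / 7.448 = 7.754 m.
Total stopping distance = 12.236 + 7.754 = 19.990 m, vs 25 m available — it stops with 25 − 19.990 = 5.010 m to spare.

Yes — it stops about 5.0 m short of the obstacle, so it never reaches it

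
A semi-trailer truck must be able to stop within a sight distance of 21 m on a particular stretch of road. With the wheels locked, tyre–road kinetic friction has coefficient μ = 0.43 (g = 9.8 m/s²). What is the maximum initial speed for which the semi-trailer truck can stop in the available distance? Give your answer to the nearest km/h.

a = μg = 0.43 × 9.8 = 4.214 m/s².
v²/(2a) = d ⇒ v = √(2 × 4.214 × 21) = √176.99 = 13.3038 m/s.
13.3038 m/s × 3.6 = 47.894 km/h.

Maximum speed ≈ 48 km/h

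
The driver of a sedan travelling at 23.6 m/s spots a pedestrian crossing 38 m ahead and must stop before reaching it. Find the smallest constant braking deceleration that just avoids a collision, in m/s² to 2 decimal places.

Required deceleration ≈ 7.33 m/s²

v² = 2a·d ⇒ a = v²/(2d) = 23.6000² / (2 × 38.000) = 556.960 / 76.000 = 7.3284 m/s².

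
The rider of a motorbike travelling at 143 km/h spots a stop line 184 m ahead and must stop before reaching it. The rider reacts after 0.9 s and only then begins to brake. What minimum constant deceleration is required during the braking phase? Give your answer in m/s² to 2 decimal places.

143 km/h ÷ 3.6 = 39.7222 m/s.
Distance covered during reaction = 39.7222 × 0.9 = 35.750 m.
Distance available for braking: 184 − 35.750 = 148.250 m.
v² = 2a·d ⇒ a = v²/(2d) = 39.7222² / (2 × 148.250) = 1577.853 / 296.500 = 5.3216 m/s².

Required deceleration ≈ 5.32 m/s²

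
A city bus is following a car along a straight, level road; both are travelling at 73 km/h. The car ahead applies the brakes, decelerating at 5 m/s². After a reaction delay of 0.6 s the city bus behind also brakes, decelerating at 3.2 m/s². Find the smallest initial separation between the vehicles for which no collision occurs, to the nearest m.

Minimum gap ≈ 35 m

73 km/h ÷ 3.6 = 20.2778 m/s.
Leader travels v²/(2a_L) = 411.189 / 10.000 = 41.119 m before stopping.
Follower covers v·t_r = 20.2778 × 0.6 = 12.167 m while reacting, then v²/(2a_F) = 411.189 / 6.400 = 64.248 m while braking, for a total of 12.167 + 64.248 = 76.415 m.
Since a_F ≤ a_L and the follower starts braking later, the follower is never slower than the leader, so the closest approach is when both have stopped.
Minimum gap = 76.415 − 41.119 = 35.296 m.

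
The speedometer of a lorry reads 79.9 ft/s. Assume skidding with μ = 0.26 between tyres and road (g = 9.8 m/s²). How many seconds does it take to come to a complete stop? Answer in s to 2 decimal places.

79.9 ft/s × 0.3048 = 24.3535 m/s.
a = μg = 0.26 × 9.8 = 2.548 m/s².
Braking time = v/a = 24.3535 / 2.548 = 9.558 s.

Braking time ≈ 9.56 s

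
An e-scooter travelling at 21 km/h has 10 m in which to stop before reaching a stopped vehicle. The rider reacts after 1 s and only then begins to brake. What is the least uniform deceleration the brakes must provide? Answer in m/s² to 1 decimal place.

21 km/h ÷ 3.6 = 5.8333 m/s.
Distance covered during reaction = 5.8333 × 1 = 5.833 m.
Distance available for braking: 10 − 5.833 = 4.167 m.
v² = 2a·d ⇒ a = v²/(2d) = 5.8333² / (2 × 4.167) = 34.027 / 8.334 = 4.0829 m/s².

Required deceleration ≈ 4.1 m/s²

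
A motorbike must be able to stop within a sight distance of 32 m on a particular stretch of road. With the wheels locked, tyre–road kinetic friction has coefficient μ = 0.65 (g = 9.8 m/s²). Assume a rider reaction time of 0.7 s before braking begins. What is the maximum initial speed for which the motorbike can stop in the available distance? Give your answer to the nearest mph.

Maximum speed ≈ 36 mph

a = μg = 0.65 × 9.8 = 6.370 m/s².
Stopping distance: v·t_r + v²/(2a) = 32 with t_r = 0.7 s and a = 6.370 m/s².
So v² + 8.918 v − 407.68 = 0.
Positive root: v = −a·t_r + √((a·t_r)² + 2a·d) = −4.459 + √(19.883 + 407.68) = 16.2186 m/s.
16.2186 m/s ÷ 0.44704 = 36.280 mph.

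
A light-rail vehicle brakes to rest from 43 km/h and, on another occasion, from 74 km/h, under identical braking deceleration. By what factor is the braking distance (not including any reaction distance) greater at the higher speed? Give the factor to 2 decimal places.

Factor ≈ 2.96

Braking distance d = v²/(2a), so with a fixed, d ∝ v².
Factor = (74/43)² = 1.7209² = 2.9615.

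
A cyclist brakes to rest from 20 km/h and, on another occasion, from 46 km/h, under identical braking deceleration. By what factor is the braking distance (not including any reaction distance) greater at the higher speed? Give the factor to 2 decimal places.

Braking distance d = v²/(2a), so with a fixed, d ∝ v².
Factor = (46/20)² = 2.3000² = 5.2900.

Factor ≈ 5.29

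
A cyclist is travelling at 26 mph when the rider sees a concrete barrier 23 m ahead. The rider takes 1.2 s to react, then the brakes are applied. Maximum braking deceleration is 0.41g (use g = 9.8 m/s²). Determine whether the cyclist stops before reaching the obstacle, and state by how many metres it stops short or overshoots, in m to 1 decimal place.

No — it overshoots by 7.8 m

26 mph × 0.44704 = 11.6230 m/s.
a = 0.41 × 9.8 = 4.018 m/s².
Reaction distance = 11.6230 × 1.2 = 13.948 m.
Braking distance = v²/(2a) = 135.094 / 8.036 = 16.811 m.
Total stopping distance = 13.948 + 16.811 = 30.759 m, vs 23 m available — it cannot stop in time and overshoots by 30.759 − 23 = 7.759 m.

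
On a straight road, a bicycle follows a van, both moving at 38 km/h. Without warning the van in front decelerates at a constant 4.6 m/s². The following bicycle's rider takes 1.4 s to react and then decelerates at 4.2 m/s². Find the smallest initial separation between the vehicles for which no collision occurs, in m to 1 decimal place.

Minimum gap ≈ 15.9 m

38 km/h ÷ 3.6 = 10.5556 m/s.
Leader travels v²/(2a_L) = 111.421 / 9.200 = 12.111 m before stopping.
Follower covers v·t_r = 10.5556 × 1.4 = 14.778 m while reacting, then v²/(2a_F) = 111.421 / 8.400 = 13.264 m while braking, for a total of 14.778 + 13.264 = 28.042 m.
Since a_F ≤ a_L and the follower starts braking later, the follower is never slower than the leader, so the closest approach is when both have stopped.
Minimum gap = 28.042 − 12.111 = 15.931 m.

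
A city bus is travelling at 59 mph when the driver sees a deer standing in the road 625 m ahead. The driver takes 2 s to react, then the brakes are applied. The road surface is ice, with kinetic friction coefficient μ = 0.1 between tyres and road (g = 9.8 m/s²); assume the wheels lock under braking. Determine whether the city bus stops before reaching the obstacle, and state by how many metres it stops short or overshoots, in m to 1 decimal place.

59 mph × 0.44704 = 26.3754 m/s.
a = μg = 0.1 × 9.8 = 0.980 m/s².
Reaction distance = 26.3754 × 2 = 52.751 m.
Braking distance = v²/(2a) = 695.662 / 1.960 = 354.930 m.
Total stopping distance = 52.751 + 354.930 = 407.681 m, vs 625 m available — it stops with 625 − 407.681 = 217.319 m to spare.

Yes — it stops 217.3 m short of the obstacle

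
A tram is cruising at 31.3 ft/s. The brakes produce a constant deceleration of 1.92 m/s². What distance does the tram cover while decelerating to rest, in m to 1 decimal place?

Braking distance ≈ 23.7 m

31.3 ft/s × 0.3048 = 9.5402 m/s.
Braking distance = v²/(2a) = 9.5402² / (2 × 1.920) = 91.015 / 3.840 = 23.702 m.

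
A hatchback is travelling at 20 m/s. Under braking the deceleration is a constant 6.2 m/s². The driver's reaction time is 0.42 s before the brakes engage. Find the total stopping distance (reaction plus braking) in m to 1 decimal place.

Reaction distance = v·t_r = 20.0000 × 0.42 = 8.400 m.
Braking distance = v²/(2a) = 20.0000² / (2 × 6.200) = 400.000 / 12.400 = 32.258 m.
Total = 8.400 + 32.258 = 40.658 m.

Total stopping distance ≈ 40.7 m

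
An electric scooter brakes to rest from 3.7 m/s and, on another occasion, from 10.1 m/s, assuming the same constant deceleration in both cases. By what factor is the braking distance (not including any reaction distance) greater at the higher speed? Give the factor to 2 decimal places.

Factor ≈ 7.45

Braking distance d = v²/(2a), so with a fixed, d ∝ v².
Factor = (10.1/3.7)² = 2.7297² = 7.4513.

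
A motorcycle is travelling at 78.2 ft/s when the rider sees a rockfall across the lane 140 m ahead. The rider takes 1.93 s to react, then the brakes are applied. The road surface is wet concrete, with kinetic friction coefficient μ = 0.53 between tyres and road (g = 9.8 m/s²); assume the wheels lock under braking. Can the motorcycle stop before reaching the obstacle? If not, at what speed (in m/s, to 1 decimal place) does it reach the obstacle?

78.2 ft/s × 0.3048 = 23.8354 m/s.
a = μg = 0.53 × 9.8 = 5.194 m/s².
Reaction distance = 23.8354 × 1.93 = 46.002 m.
Braking distance = v²/(2a) = 568.126 / 10.388 = 54.691 m.
Total stopping distance = 46.002 + 54.691 = 100.693 m, vs 140 m available — it stops with 140 − 100.693 = 39.307 m to spare.

Yes — it stops about 39.3 m short of the obstacle, so it never reaches it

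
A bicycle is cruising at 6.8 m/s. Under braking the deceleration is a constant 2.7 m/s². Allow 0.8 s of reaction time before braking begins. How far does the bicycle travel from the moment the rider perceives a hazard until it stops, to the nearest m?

Total stopping distance ≈ 14 m

Reaction distance = v·t_r = 6.8000 × 0.8 = 5.440 m.
Braking distance = v²/(2a) = 6.8000² / (2 × 2.700) = 46.240 / 5.400 = 8.563 m.
Total = 5.440 + 8.563 = 14.003 m.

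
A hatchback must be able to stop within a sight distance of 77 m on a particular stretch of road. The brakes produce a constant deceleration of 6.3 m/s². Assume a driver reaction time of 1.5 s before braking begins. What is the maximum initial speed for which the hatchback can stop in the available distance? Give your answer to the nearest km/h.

Stopping distance: v·t_r + v²/(2a) = 77 with t_r = 1.5 s and a = 6.300 m/s².
So v² + 18.900 v − 970.20 = 0.
Positive root: v = −a·t_r + √((a·t_r)² + 2a·d) = −9.450 + √(89.302 + 970.20) = 23.1000 m/s.
23.1000 m/s × 3.6 = 83.160 km/h.

Maximum speed ≈ 83 km/h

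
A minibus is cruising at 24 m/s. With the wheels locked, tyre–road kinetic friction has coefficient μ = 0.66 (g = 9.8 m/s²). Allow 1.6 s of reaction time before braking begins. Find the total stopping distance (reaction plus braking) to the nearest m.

a = μg = 0.66 × 9.8 = 6.468 m/s².
Reaction distance = v·t_r = 24.0000 × 1.6 = 38.400 m.
Braking distance = v²/(2a) = 24.0000² / (2 × 6.468) = 576.000 / 12.936 = 44.527 m.
Total = 38.400 + 44.527 = 82.927 m.

Total stopping distance ≈ 83 m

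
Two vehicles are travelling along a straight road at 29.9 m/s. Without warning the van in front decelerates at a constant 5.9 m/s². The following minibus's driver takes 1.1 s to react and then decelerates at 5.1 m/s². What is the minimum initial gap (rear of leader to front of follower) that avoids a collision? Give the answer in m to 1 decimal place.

Minimum gap ≈ 44.8 m

Leader travels v²/(2a_L) = 894.010 / 11.800 = 75.764 m before stopping.
Follower covers v·t_r = 29.9000 × 1.1 = 32.890 m while reacting, then v²/(2a_F) = 894.010 / 10.200 = 87.648 m while braking, for a total of 32.890 + 87.648 = 120.538 m.
Since a_F ≤ a_L and the follower starts braking later, the follower is never slower than the leader, so the closest approach is when both have stopped.
Minimum gap = 120.538 − 75.764 = 44.774 m.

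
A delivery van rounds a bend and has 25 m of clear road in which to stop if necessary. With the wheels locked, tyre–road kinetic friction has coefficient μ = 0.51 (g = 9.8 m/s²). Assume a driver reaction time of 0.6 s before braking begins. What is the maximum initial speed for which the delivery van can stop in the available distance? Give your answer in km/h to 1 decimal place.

a = μg = 0.51 × 9.8 = 4.998 m/s².
Stopping distance: v·t_r + v²/(2a) = 25 with t_r = 0.6 s and a = 4.998 m/s².
So v² + 5.998 v − 249.90 = 0.
Positive root: v = −a·t_r + √((a·t_r)² + 2a·d) = −2.999 + √(8.994 + 249.90) = 13.0912 m/s.
13.0912 m/s × 3.6 = 47.128 km/h.

Maximum speed ≈ 47.1 km/h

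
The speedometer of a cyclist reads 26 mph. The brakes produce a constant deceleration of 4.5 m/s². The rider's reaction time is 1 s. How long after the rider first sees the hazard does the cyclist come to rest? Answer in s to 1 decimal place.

Total time ≈ 3.6 s

26 mph × 0.44704 = 11.6230 m/s.
Braking time = v/a = 11.6230 / 4.500 = 2.583 s.
Total = 1 + 2.583 = 3.583 s.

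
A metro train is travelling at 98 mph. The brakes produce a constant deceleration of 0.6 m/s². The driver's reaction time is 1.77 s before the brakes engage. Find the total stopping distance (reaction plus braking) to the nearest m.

98 mph × 0.44704 = 43.8099 m/s.
Reaction distance = v·t_r = 43.8099 × 1.77 = 77.544 m.
Braking distance = v²/(2a) = 43.8099² / (2 × 0.600) = 1919.307 / 1.200 = 1599.423 m.
Total = 77.544 + 1599.423 = 1676.967 m.

Total stopping distance ≈ 1677 m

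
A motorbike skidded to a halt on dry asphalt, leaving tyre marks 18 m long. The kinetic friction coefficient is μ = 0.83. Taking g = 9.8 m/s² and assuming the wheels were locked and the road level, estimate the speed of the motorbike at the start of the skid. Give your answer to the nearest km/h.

Deceleration a = μg = 0.83 × 9.8 = 8.134 m/s².
v = √(2a·d) = √(2 × 8.134 × 18) = √292.824 = 17.1121 m/s.
= 17.1121 × 3.6 = 61.604 km/h.

Initial speed ≈ 62 km/h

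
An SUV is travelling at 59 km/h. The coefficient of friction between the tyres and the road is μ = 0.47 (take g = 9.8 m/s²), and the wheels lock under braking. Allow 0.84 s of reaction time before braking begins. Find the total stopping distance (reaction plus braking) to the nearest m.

Total stopping distance ≈ 43 m

59 km/h ÷ 3.6 = 16.3889 m/s.
a = μg = 0.47 × 9.8 = 4.606 m/s².
Reaction distance = v·t_r = 16.3889 × 0.84 = 13.767 m.
Braking distance = v²/(2a) = 16.3889² / (2 × 4.606) = 268.596 / 9.212 = 29.157 m.
Total = 13.767 + 29.157 = 42.924 m.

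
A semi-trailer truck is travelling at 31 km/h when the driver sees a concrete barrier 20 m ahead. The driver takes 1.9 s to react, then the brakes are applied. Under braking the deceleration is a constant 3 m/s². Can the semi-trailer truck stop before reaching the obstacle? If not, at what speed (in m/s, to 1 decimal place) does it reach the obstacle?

31 km/h ÷ 3.6 = 8.6111 m/s.
Reaction distance = 8.6111 × 1.9 = 16.361 m.
Braking distance needed to stop: v²/(2a) = 74.151 / 6.000 = 12.358 m, so total needed = 16.361 + 12.358 = 28.719 m > 20 m — it cannot stop.
Distance remaining when braking begins: 20 − 16.361 = 3.639 m.
v² = v₀² − 2a·d = 74.151 − 2 × 3.000 × 3.639 = 52.317 m²/s².
v = √52.317 = 7.233 m/s.

No — it strikes the obstacle at 7.2 m/s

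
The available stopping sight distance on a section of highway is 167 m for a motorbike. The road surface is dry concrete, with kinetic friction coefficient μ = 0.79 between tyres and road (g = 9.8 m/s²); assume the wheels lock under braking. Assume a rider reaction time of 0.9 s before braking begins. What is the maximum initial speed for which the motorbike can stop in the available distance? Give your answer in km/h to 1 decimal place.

a = μg = 0.79 × 9.8 = 7.742 m/s².
Stopping distance: v·t_r + v²/(2a) = 167 with t_r = 0.9 s and a = 7.742 m/s².
So v² + 13.936 v − 2585.83 = 0.
Positive root: v = −a·t_r + √((a·t_r)² + 2a·d) = −6.968 + √(48.553 + 2585.83) = 44.3582 m/s.
44.3582 m/s × 3.6 = 159.690 km/h.

Maximum speed ≈ 159.7 km/h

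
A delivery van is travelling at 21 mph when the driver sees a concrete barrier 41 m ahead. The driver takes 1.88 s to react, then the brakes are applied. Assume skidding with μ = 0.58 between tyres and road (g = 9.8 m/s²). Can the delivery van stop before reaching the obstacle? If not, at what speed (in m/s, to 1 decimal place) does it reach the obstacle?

Yes — it stops about 15.6 m short of the obstacle, so it never reaches it

21 mph × 0.44704 = 9.3878 m/s.
a = μg = 0.58 × 9.8 = 5.684 m/s².
Reaction distance = 9.3878 × 1.88 = 17.649 m.
Braking distance = v²/(2a) = 88.131 / 11.368 = 7.753 m.
Total stopping distance = 17.649 + 7.753 = 25.402 m, vs 41 m available — it stops with 41 − 25.402 = 15.598 m to spare.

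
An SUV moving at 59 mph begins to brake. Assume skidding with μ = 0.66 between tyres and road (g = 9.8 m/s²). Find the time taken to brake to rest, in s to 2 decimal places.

Braking time ≈ 4.08 s

59 mph × 0.44704 = 26.3754 m/s.
a = μg = 0.66 × 9.8 = 6.468 m/s².
Braking time = v/a = 26.3754 / 6.468 = 4.078 s.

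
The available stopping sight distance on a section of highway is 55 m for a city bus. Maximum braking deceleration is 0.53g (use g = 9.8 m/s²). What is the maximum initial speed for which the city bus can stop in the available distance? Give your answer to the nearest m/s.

Maximum speed ≈ 24 m/s

a = 0.53 × 9.8 = 5.194 m/s².
v²/(2a) = d ⇒ v = √(2 × 5.194 × 55) = √571.34 = 23.9027 m/s.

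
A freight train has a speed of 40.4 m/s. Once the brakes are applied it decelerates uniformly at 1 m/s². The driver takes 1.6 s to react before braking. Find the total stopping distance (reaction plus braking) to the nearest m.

Reaction distance = v·t_r = 40.4000 × 1.6 = 64.640 m.
Braking distance = v²/(2a) = 40.4000² / (2 × 1.000) = 1632.160 / 2.000 = 816.080 m.
Total = 64.640 + 816.080 = 880.720 m.

Total stopping distance ≈ 881 m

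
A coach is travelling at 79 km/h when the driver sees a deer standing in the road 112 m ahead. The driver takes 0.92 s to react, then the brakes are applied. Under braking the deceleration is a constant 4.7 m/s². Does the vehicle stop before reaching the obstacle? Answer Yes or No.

79 km/h ÷ 3.6 = 21.9444 m/s.
Reaction distance = 21.9444 × 0.92 = 20.189 m.
Braking distance = v²/(2a) = 481.557 / 9.400 = 51.229 m.
Total stopping distance = 20.189 + 51.229 = 71.418 m, vs 112 m available — it stops with 112 − 71.418 = 40.582 m to spare.

Yes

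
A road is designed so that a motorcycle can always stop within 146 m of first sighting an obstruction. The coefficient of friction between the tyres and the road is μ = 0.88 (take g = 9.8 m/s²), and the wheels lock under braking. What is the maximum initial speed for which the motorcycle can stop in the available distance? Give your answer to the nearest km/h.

a = μg = 0.88 × 9.8 = 8.624 m/s².
v²/(2a) = d ⇒ v = √(2 × 8.624 × 146) = √2518.21 = 50.1818 m/s.
50.1818 m/s × 3.6 = 180.654 km/h.

Maximum speed ≈ 181 km/h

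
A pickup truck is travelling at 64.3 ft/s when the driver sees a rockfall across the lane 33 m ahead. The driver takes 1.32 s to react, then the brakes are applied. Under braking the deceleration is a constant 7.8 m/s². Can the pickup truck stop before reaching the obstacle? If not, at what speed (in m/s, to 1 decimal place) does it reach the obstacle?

64.3 ft/s × 0.3048 = 19.5986 m/s.
Reaction distance = 19.5986 × 1.32 = 25.870 m.
Braking distance needed to stop: v²/(2a) = 384.105 / 15.600 = 24.622 m, so total needed = 25.870 + 24.622 = 50.492 m > 33 m — it cannot stop.
Distance remaining when braking begins: 33 − 25.870 = 7.130 m.
v² = v₀² − 2a·d = 384.105 − 2 × 7.800 × 7.130 = 272.877 m²/s².
v = √272.877 = 16.519 m/s.

No — it strikes the obstacle at 16.5 m/s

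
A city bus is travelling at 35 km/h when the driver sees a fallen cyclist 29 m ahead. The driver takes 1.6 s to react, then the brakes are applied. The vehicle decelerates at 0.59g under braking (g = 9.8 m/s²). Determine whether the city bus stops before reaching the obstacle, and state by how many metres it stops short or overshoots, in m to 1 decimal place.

35 km/h ÷ 3.6 = 9.7222 m/s.
a = 0.59 × 9.8 = 5.782 m/s².
Reaction distance = 9.7222 × 1.6 = 15.556 m.
Braking distance = v²/(2a) = 94.521 / 11.564 = 8.174 m.
Total stopping distance = 15.556 + 8.174 = 23.730 m, vs 29 m available — it stops with 29 − 23.730 = 5.270 m to spare.

Yes — it stops 5.3 m short of the obstacle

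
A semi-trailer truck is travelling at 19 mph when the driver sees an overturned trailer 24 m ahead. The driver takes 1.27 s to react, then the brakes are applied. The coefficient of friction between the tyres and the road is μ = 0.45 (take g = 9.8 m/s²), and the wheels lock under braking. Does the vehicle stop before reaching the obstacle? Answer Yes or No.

Yes

19 mph × 0.44704 = 8.4938 m/s.
a = μg = 0.45 × 9.8 = 4.410 m/s².
Reaction distance = 8.4938 × 1.27 = 10.787 m.
Braking distance = v²/(2a) = 72.145 / 8.820 = 8.180 m.
Total stopping distance = 10.787 + 8.180 = 18.967 m, vs 24 m available — it stops with 24 − 18.967 = 5.033 m to spare.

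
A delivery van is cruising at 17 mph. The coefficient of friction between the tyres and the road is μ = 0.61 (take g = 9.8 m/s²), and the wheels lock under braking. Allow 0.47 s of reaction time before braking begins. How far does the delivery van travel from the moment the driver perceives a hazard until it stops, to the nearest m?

17 mph × 0.44704 = 7.5997 m/s.
a = μg = 0.61 × 9.8 = 5.978 m/s².
Reaction distance = v·t_r = 7.5997 × 0.47 = 3.572 m.
Braking distance = v²/(2a) = 7.5997² / (2 × 5.978) = 57.755 / 11.956 = 4.831 m.
Total = 3.572 + 4.831 = 8.403 m.

Total stopping distance ≈ 8 m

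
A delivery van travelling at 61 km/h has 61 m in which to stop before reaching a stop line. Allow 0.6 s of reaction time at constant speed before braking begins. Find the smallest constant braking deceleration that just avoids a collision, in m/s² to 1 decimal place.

Required deceleration ≈ 2.8 m/s²

61 km/h ÷ 3.6 = 16.9444 m/s.
Distance covered during reaction = 16.9444 × 0.6 = 10.167 m.
Distance available for braking: 61 − 10.167 = 50.833 m.
v² = 2a·d ⇒ a = v²/(2d) = 16.9444² / (2 × 50.833) = 287.113 / 101.666 = 2.8241 m/s².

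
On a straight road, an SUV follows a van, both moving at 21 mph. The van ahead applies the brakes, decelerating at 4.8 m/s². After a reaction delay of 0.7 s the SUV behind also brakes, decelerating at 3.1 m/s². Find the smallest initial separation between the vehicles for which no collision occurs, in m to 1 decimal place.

21 mph × 0.44704 = 9.3878 m/s.
Leader travels v²/(2a_L) = 88.131 / 9.600 = 9.180 m before stopping.
Follower covers v·t_r = 9.3878 × 0.7 = 6.571 m while reacting, then v²/(2a_F) = 88.131 / 6.200 = 14.215 m while braking, for a total of 6.571 + 14.215 = 20.786 m.
Since a_F ≤ a_L and the follower starts braking later, the follower is never slower than the leader, so the closest approach is when both have stopped.
Minimum gap = 20.786 − 9.180 = 11.606 m.

Minimum gap ≈ 11.6 m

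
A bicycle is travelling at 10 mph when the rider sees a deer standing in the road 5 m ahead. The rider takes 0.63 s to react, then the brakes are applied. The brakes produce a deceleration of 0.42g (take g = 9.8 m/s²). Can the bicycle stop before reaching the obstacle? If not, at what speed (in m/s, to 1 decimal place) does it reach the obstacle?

No — it strikes the obstacle at 1.4 m/s

10 mph × 0.44704 = 4.4704 m/s.
a = 0.42 × 9.8 = 4.116 m/s².
Reaction distance = 4.4704 × 0.63 = 2.816 m.
Braking distance needed to stop: v²/(2a) = 19.984 / 8.232 = 2.428 m, so total needed = 2.816 + 2.428 = 5.244 m > 5 m — it cannot stop.
Distance remaining when braking begins: 5 − 2.816 = 2.184 m.
v² = v₀² − 2a·d = 19.984 − 2 × 4.116 × 2.184 = 2.005 m²/s².
v = √2.005 = 1.416 m/s.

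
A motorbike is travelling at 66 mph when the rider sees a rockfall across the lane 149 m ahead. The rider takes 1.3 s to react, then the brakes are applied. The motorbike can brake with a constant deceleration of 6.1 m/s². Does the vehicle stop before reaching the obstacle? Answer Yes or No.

66 mph × 0.44704 = 29.5046 m/s.
Reaction distance = 29.5046 × 1.3 = 38.356 m.
Braking distance = v²/(2a) = 870.521 / 12.200 = 71.354 m.
Total stopping distance = 38.356 + 71.354 = 109.710 m, vs 149 m available — it stops with 149 − 109.710 = 39.290 m to spare.

Yes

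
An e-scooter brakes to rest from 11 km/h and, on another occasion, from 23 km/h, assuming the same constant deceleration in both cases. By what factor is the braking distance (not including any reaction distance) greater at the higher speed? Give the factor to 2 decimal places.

Factor ≈ 4.37

Braking distance d = v²/(2a), so with a fixed, d ∝ v².
Factor = (23/11)² = 2.0909² = 4.3719.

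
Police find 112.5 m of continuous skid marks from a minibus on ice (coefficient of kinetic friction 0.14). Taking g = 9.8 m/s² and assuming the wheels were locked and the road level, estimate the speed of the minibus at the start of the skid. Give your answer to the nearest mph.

Initial speed ≈ 39 mph

Deceleration a = μg = 0.14 × 9.8 = 1.372 m/s².
v = √(2a·d) = √(2 × 1.372 × 112.5) = √308.700 = 17.5699 m/s.
= 17.5699 ÷ 0.44704 = 39.303 mph.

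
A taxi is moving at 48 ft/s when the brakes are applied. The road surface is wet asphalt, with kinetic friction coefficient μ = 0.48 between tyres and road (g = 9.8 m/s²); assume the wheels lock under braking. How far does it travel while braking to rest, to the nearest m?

48 ft/s × 0.3048 = 14.6304 m/s.
a = μg = 0.48 × 9.8 = 4.704 m/s².
Braking distance = v²/(2a) = 14.6304² / (2 × 4.704) = 214.049 / 9.408 = 22.752 m.

Braking distance ≈ 23 m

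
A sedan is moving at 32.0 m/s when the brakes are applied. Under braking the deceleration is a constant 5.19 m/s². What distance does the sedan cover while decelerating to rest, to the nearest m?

Braking distance ≈ 99 m

Braking distance = v²/(2a) = 32.0000² / (2 × 5.190) = 1024.000 / 10.380 = 98.651 m.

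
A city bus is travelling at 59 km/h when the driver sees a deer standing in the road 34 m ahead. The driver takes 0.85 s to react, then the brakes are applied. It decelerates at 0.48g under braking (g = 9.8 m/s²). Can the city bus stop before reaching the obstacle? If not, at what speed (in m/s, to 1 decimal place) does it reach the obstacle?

No — it strikes the obstacle at 8.9 m/s

59 km/h ÷ 3.6 = 16.3889 m/s.
a = 0.48 × 9.8 = 4.704 m/s².
Reaction distance = 16.3889 × 0.85 = 13.931 m.
Braking distance needed to stop: v²/(2a) = 268.596 / 9.408 = 28.550 m, so total needed = 13.931 + 28.550 = 42.481 m > 34 m — it cannot stop.
Distance remaining when braking begins: 34 − 13.931 = 20.069 m.
v² = v₀² − 2a·d = 268.596 − 2 × 4.704 × 20.069 = 79.787 m²/s².
v = √79.787 = 8.932 m/s.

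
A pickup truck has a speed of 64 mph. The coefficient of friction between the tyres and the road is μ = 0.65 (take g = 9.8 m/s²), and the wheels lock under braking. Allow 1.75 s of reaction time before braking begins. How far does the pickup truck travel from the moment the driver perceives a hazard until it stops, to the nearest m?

64 mph × 0.44704 = 28.6106 m/s.
a = μg = 0.65 × 9.8 = 6.370 m/s².
Reaction distance = v·t_r = 28.6106 × 1.75 = 50.069 m.
Braking distance = v²/(2a) = 28.6106² / (2 × 6.370) = 818.566 / 12.740 = 64.252 m.
Total = 50.069 + 64.252 = 114.321 m.

Total stopping distance ≈ 114 m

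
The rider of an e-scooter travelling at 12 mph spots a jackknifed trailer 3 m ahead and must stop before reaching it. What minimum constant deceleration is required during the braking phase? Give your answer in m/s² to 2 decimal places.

Required deceleration ≈ 4.80 m/s²

12 mph × 0.44704 = 5.3645 m/s.
v² = 2a·d ⇒ a = v²/(2d) = 5.3645² / (2 × 3.000) = 28.778 / 6.000 = 4.7963 m/s².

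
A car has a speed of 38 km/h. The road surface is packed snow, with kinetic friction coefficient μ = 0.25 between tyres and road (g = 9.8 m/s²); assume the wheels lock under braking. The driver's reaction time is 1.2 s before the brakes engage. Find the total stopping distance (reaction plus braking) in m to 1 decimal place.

38 km/h ÷ 3.6 = 10.5556 m/s.
a = μg = 0.25 × 9.8 = 2.450 m/s².
Reaction distance = v·t_r = 10.5556 × 1.2 = 12.667 m.
Braking distance = v²/(2a) = 10.5556² / (2 × 2.450) = 111.421 / 4.900 = 22.739 m.
Total = 12.667 + 22.739 = 35.406 m.

Total stopping distance ≈ 35.4 m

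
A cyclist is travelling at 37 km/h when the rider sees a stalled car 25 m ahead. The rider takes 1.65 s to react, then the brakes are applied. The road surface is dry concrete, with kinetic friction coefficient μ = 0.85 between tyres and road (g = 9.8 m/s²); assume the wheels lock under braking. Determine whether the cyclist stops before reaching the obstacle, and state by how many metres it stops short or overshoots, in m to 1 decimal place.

Yes — it stops 1.7 m short of the obstacle

37 km/h ÷ 3.6 = 10.2778 m/s.
a = μg = 0.85 × 9.8 = 8.330 m/s².
Reaction distance = 10.2778 × 1.65 = 16.958 m.
Braking distance = v²/(2a) = 105.633 / 16.660 = 6.341 m.
Total stopping distance = 16.958 + 6.341 = 23.299 m, vs 25 m available — it stops with 25 − 23.299 = 1.701 m to spare.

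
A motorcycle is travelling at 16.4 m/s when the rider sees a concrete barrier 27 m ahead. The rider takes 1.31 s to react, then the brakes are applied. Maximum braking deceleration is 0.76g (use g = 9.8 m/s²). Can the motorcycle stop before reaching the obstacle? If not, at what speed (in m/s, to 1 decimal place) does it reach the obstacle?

a = 0.76 × 9.8 = 7.448 m/s².
Reaction distance = 16.4000 × 1.31 = 21.484 m.
Braking distance needed to stop: v²/(2a) = 268.960 / 14.896 = 18.056 m, so total needed = 21.484 + 18.056 = 39.540 m > 27 m — it cannot stop.
Distance remaining when braking begins: 27 − 21.484 = 5.516 m.
v² = v₀² − 2a·d = 268.960 − 2 × 7.448 × 5.516 = 186.794 m²/s².
v = √186.794 = 13.667 m/s.

No — it strikes the obstacle at 13.7 m/s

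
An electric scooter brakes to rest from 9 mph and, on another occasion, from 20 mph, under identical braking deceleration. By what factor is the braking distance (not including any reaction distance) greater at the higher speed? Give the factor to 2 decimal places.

Factor ≈ 4.94

Braking distance d = v²/(2a), so with a fixed, d ∝ v².
Factor = (20/9)² = 2.2222² = 4.9382.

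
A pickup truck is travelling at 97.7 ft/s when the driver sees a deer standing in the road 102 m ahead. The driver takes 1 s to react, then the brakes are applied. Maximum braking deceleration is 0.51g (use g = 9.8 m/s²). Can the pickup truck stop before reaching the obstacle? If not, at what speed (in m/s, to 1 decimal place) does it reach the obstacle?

97.7 ft/s × 0.3048 = 29.7790 m/s.
a = 0.51 × 9.8 = 4.998 m/s².
Reaction distance = 29.7790 × 1 = 29.779 m.
Braking distance needed to stop: v²/(2a) = 886.789 / 9.996 = 88.714 m, so total needed = 29.779 + 88.714 = 118.493 m > 102 m — it cannot stop.
Distance remaining when braking begins: 102 − 29.779 = 72.221 m.
v² = v₀² − 2a·d = 886.789 − 2 × 4.998 × 72.221 = 164.868 m²/s².
v = √164.868 = 12.840 m/s.

No — it strikes the obstacle at 12.8 m/s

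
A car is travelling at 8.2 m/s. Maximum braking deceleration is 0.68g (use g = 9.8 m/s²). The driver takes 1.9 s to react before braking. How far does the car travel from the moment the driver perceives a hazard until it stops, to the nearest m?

a = 0.68 × 9.8 = 6.664 m/s².
Reaction distance = v·t_r = 8.2000 × 1.9 = 15.580 m.
Braking distance = v²/(2a) = 8.2000² / (2 × 6.664) = 67.240 / 13.328 = 5.045 m.
Total = 15.580 + 5.045 = 20.625 m.

Total stopping distance ≈ 21 m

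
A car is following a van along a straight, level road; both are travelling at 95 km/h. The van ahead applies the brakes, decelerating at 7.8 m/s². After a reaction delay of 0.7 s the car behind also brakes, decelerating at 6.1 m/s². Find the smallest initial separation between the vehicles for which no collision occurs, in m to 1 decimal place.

Minimum gap ≈ 30.9 m

95 km/h ÷ 3.6 = 26.3889 m/s.
Leader travels v²/(2a_L) = 696.374 / 15.600 = 44.639 m before stopping.
Follower covers v·t_r = 26.3889 × 0.7 = 18.472 m while reacting, then v²/(2a_F) = 696.374 / 12.200 = 57.080 m while braking, for a total of 18.472 + 57.080 = 75.552 m.
Since a_F ≤ a_L and the follower starts braking later, the follower is never slower than the leader, so the closest approach is when both have stopped.
Minimum gap = 75.552 − 44.639 = 30.913 m.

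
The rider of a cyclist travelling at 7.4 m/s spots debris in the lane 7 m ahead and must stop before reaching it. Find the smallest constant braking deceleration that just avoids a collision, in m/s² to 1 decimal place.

Required deceleration ≈ 3.9 m/s²

v² = 2a·d ⇒ a = v²/(2d) = 7.4000² / (2 × 7.000) = 54.760 / 14.000 = 3.9114 m/s².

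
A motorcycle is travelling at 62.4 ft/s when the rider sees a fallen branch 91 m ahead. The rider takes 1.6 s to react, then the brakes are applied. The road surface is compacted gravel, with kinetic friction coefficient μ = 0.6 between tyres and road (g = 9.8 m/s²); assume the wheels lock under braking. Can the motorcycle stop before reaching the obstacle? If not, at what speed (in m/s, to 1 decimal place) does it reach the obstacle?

62.4 ft/s × 0.3048 = 19.0195 m/s.
a = μg = 0.6 × 9.8 = 5.880 m/s².
Reaction distance = 19.0195 × 1.6 = 30.431 m.
Braking distance = v²/(2a) = 361.741 / 11.760 = 30.760 m.
Total stopping distance = 30.431 + 30.760 = 61.191 m, vs 91 m available — it stops with 91 − 61.191 = 29.809 m to spare.

Yes — it stops about 29.8 m short of the obstacle, so it never reaches it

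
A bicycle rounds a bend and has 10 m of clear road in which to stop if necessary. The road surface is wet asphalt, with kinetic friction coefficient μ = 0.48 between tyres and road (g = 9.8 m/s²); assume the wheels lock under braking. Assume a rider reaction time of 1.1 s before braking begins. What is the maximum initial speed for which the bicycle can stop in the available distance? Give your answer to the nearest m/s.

Maximum speed ≈ 6 m/s

a = μg = 0.48 × 9.8 = 4.704 m/s².
Stopping distance: v·t_r + v²/(2a) = 10 with t_r = 1.1 s and a = 4.704 m/s².
So v² + 10.349 v − 94.08 = 0.
Positive root: v = −a·t_r + √((a·t_r)² + 2a·d) = −5.174 + √(26.770 + 94.08) = 5.8192 m/s.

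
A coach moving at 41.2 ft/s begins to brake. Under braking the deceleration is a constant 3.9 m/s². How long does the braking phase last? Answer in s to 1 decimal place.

41.2 ft/s × 0.3048 = 12.5578 m/s.
Braking time = v/a = 12.5578 / 3.900 = 3.220 s.

Braking time ≈ 3.2 s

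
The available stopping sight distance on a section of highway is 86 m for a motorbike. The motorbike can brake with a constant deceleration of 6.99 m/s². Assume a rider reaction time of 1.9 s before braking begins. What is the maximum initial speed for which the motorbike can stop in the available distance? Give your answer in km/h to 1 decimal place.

Maximum speed ≈ 85.9 km/h

Stopping distance: v·t_r + v²/(2a) = 86 with t_r = 1.9 s and a = 6.990 m/s².
So v² + 26.562 v − 1202.28 = 0.
Positive root: v = −a·t_r + √((a·t_r)² + 2a·d) = −13.281 + √(176.385 + 1202.28) = 23.8494 m/s.
23.8494 m/s × 3.6 = 85.858 km/h.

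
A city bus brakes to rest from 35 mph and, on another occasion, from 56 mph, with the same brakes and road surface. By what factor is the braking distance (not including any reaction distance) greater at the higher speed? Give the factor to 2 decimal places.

Braking distance d = v²/(2a), so with a fixed, d ∝ v².
Factor = (56/35)² = 1.6000² = 2.5600.

Factor ≈ 2.56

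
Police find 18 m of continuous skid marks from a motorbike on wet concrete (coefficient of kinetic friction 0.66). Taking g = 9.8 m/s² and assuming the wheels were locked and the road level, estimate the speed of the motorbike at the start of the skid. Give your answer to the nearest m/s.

Deceleration a = μg = 0.66 × 9.8 = 6.468 m/s².
v = √(2a·d) = √(2 × 6.468 × 18) = √232.848 = 15.2594 m/s.

Initial speed ≈ 15 m/s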